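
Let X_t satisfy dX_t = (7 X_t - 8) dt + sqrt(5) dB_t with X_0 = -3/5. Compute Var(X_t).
Var(X_t) = 5*exp(14*t)/14 - 5/14

The variance V(t) = Var(X_t) satisfies V'(t) = 2 a V(t) + c^2 with V(0) = 0 (drift coefficient is linear in X, diffusion is constant). With a = 7, c = sqrt(5), the solution is
  V(t) = (c^2 / (2 a)) * (exp(2 a t) - 1)
       = (sqrt(5)^2 / (2*7)) * (exp(14 t) - 1)
       = 5*exp(14*t)/14 - 5/14.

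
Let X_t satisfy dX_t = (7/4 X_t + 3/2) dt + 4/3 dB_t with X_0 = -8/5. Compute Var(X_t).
Var(X_t) = 32*exp(7*t/2)/63 - 32/63

The variance V(t) = Var(X_t) satisfies V'(t) = 2 a V(t) + c^2 with V(0) = 0 (drift coefficient is linear in X, diffusion is constant). With a = 7/4, c = 4/3, the solution is
  V(t) = (c^2 / (2 a)) * (exp(2 a t) - 1)
       = ((4/3)^2 / (2*(7/4))) * (exp((7/2) t) - 1)
       = 32*exp(7*t/2)/63 - 32/63.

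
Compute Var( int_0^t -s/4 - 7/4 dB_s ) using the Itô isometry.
Var = t*(t^2 + 21*t + 147)/48

The Itô integral of a deterministic integrand f(s) has mean 0 because each increment f(s) * (B_{s+ds} - B_s) has mean 0. By the Itô isometry:
  Var( int_0^t f(s) dB_s ) = E[ (int_0^t f(s) dB_s)^2 ] = int_0^t f(s)^2 ds.
Here f(s) = -s/4 - 7/4, so f(s)^2 = (s + 7)^2/16. Integrate:
  int_0^t ((s + 7)^2/16) ds = t*(t^2 + 21*t + 147)/48.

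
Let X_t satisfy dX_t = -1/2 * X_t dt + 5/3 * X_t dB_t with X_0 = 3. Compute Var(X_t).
Var(X_t) = (9*exp(25*t/9) - 9)*exp(-t)

For GBM dX = mu X dt + sigma X dB with X_0 = x_0, apply Itô to Y = log X: dY = (mu - sigma^2/2) dt + sigma dB, so Y_t = log(x_0) + (mu - sigma^2/2) t + sigma B_t and hence X_t = x_0 * exp((mu - sigma^2/2) t + sigma B_t).
With mu = -1/2, sigma = 5/3, x_0 = 3, this gives:
  X_t = 3 * exp((-17/9) * t + (5/3) * B_t).
Since sigma*B_t ~ Normal(0, sigma^2 t), E[exp(sigma*B_t)] = exp(sigma^2 t / 2); so E[X_t] = x_0 * exp((mu - sigma^2/2) t) * exp(sigma^2 t / 2) = x_0 * exp(mu t) = 3*exp(-t/2).
Var(X_t) = E[X_t^2] - (E[X_t])^2 = x_0^2 * exp(2 mu t) * (exp(sigma^2 t) - 1) = (9*exp(25*t/9) - 9)*exp(-t).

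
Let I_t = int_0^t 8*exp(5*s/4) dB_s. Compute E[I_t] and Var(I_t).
E[I_t] = 0; Var(I_t) = 128*exp(5*t/2)/5 - 128/5

The Itô integral of a deterministic integrand f(s) has mean 0 because each increment f(s) * (B_{s+ds} - B_s) has mean 0. By the Itô isometry:
  Var( int_0^t f(s) dB_s ) = E[ (int_0^t f(s) dB_s)^2 ] = int_0^t f(s)^2 ds.
Here f(s) = 8*exp(5*s/4), so f(s)^2 = 64*exp(5*s/2). Integrate:
  int_0^t (64*exp(5*s/2)) ds = 128*exp(5*t/2)/5 - 128/5.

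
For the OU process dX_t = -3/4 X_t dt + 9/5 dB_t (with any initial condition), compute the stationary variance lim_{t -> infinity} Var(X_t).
lim Var(X_t) = 54/25

The OU SDE dX = -theta X dt + sigma dB admits the integrating factor exp(theta t): d(exp(theta t) X_t) = sigma exp(theta t) dB_t. Integrating from 0 to t gives X_t = x_0 * exp(-theta t) + sigma * int_0^t exp(-theta (t-s)) dB_s for any initial x_0. The Itô integral has variance (by the Itô isometry) sigma^2 * int_0^t exp(-2 theta (t - s)) ds = sigma^2 * (1 - exp(-2 theta t)) / (2 theta), independent of x_0.
With theta = 3/4, sigma = 9/5:
  Var(X_t) = (9/5)^2 * (1 - exp(-2*3/4 t)) / (2 * 3/4) = 54/25 - 54*exp(-3*t/2)/25.
As t -> infinity, exp(-2*3/4 t) -> 0, so the stationary variance is sigma^2 / (2 theta) = 54/25.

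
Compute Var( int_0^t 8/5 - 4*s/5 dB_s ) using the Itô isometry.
Var = 16*t*(t^2 - 6*t + 12)/75

The Itô integral of a deterministic integrand f(s) has mean 0 because each increment f(s) * (B_{s+ds} - B_s) has mean 0. By the Itô isometry:
  Var( int_0^t f(s) dB_s ) = E[ (int_0^t f(s) dB_s)^2 ] = int_0^t f(s)^2 ds.
Here f(s) = 8/5 - 4*s/5, so f(s)^2 = 16*(s - 2)^2/25. Integrate:
  int_0^t (16*(s - 2)^2/25) ds = 16*t*(t^2 - 6*t + 12)/75.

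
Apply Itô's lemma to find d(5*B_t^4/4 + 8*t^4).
d(5*B_t^4/4 + 8*t^4) = (15*B_t^2/2 + 32*t^3) dt + (5*B_t^3) dB_t

Itô's formula for f(t, x): d f(t, B_t) = (f_t + (1/2) f_xx) dt + f_x dB_t. Compute partials of f(t, x) = 8*t^4 + 5*x^4/4:
  f_t(t,x)  = 32*t^3
  f_x(t,x)  = 5*x^3
  f_xx(t,x) = 15*x^2
Assemble drift = f_t + (1/2) f_xx = 32*t^3 + 15*x^2/2 and diffusion = f_x = 5*x^3. Substituting x = B_t:
  d(5*B_t^4/4 + 8*t^4) = (15*B_t^2/2 + 32*t^3) dt + (5*B_t^3) dB_t.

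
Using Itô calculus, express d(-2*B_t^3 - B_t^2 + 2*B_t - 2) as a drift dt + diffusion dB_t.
d(-2*B_t^3 - B_t^2 + 2*B_t - 2) = (-6*B_t - 1) dt + (-6*B_t^2 - 2*B_t + 2) dB_t

Itô's formula for f(B_t) gives d f(B_t) = f'(B_t) dB_t + (1/2) f''(B_t) dt. Compute derivatives of f(x) = -2*x^3 - x^2 + 2*x - 2:
  f'(x)  = -6*x^2 - 2*x + 2
  f''(x) = -12*x - 2
Substitute x = B_t and multiply the f'' term by 1/2:
  drift     = (1/2) * (-12*x - 2) evaluated at B_t = -6*B_t - 1
  diffusion = (-6*x^2 - 2*x + 2) evaluated at B_t = -6*B_t^2 - 2*B_t + 2
Therefore d(-2*B_t^3 - B_t^2 + 2*B_t - 2) = (-6*B_t - 1) dt + (-6*B_t^2 - 2*B_t + 2) dB_t.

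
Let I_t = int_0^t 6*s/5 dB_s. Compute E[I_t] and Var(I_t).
E[I_t] = 0; Var(I_t) = 12*t^3/25

The Itô integral of a deterministic integrand f(s) has mean 0 because each increment f(s) * (B_{s+ds} - B_s) has mean 0. By the Itô isometry:
  Var( int_0^t f(s) dB_s ) = E[ (int_0^t f(s) dB_s)^2 ] = int_0^t f(s)^2 ds.
Here f(s) = 6*s/5, so f(s)^2 = 36*s^2/25. Integrate:
  int_0^t (36*s^2/25) ds = 12*t^3/25.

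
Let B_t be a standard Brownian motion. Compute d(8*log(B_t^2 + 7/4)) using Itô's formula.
d(8*log(B_t^2 + 7/4)) = (32*(7 - 4*B_t^2)/(4*B_t^2 + 7)^2) dt + (64*B_t/(4*B_t^2 + 7)) dB_t

Itô's formula for f(B_t) gives d f(B_t) = f'(B_t) dB_t + (1/2) f''(B_t) dt. Compute derivatives of f(x) = 8*log(x^2 + 7/4):
  f'(x)  = 64*x/(4*x^2 + 7)
  f''(x) = 64*(7 - 4*x^2)/(4*x^2 + 7)^2
Substitute x = B_t and multiply the f'' term by 1/2:
  drift     = (1/2) * (64*(7 - 4*x^2)/(4*x^2 + 7)^2) evaluated at B_t = 32*(7 - 4*B_t^2)/(4*B_t^2 + 7)^2
  diffusion = (64*x/(4*x^2 + 7)) evaluated at B_t = 64*B_t/(4*B_t^2 + 7)
Therefore d(8*log(B_t^2 + 7/4)) = (32*(7 - 4*B_t^2)/(4*B_t^2 + 7)^2) dt + (64*B_t/(4*B_t^2 + 7)) dB_t.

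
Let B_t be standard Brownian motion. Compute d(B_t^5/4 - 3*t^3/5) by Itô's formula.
d(B_t^5/4 - 3*t^3/5) = (5*B_t^3/2 - 9*t^2/5) dt + (5*B_t^4/4) dB_t

Itô's formula for f(t, x): d f(t, B_t) = (f_t + (1/2) f_xx) dt + f_x dB_t. Compute partials of f(t, x) = -3*t^3/5 + x^5/4:
  f_t(t,x)  = -9*t^2/5
  f_x(t,x)  = 5*x^4/4
  f_xx(t,x) = 5*x^3
Assemble drift = f_t + (1/2) f_xx = -9*t^2/5 + 5*x^3/2 and diffusion = f_x = 5*x^4/4. Substituting x = B_t:
  d(B_t^5/4 - 3*t^3/5) = (5*B_t^3/2 - 9*t^2/5) dt + (5*B_t^4/4) dB_t.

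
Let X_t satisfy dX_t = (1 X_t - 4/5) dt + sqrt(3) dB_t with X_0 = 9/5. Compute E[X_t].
E[X_t] = exp(t) + 4/5

Taking expectations and using E[dB_t] = 0, the mean m(t) = E[X_t] satisfies the ODE m'(t) = a m(t) + b with m(0) = x_0. With a = 1, b = -4/5, x_0 = 9/5, the solution is
  m(t) = x_0 * exp(a t) + (b/a) * (exp(a t) - 1)
       = (9/5) * exp(1 t) + ((-4/5)/1) * (exp(1 t) - 1)
       = exp(t) + 4/5.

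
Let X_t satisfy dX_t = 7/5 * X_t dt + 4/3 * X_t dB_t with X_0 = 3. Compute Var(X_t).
Var(X_t) = 9*(exp(16*t/9) - 1)*exp(14*t/5)

For GBM dX = mu X dt + sigma X dB with X_0 = x_0, apply Itô to Y = log X: dY = (mu - sigma^2/2) dt + sigma dB, so Y_t = log(x_0) + (mu - sigma^2/2) t + sigma B_t and hence X_t = x_0 * exp((mu - sigma^2/2) t + sigma B_t).
With mu = 7/5, sigma = 4/3, x_0 = 3, this gives:
  X_t = 3 * exp((23/45) * t + (4/3) * B_t).
Since sigma*B_t ~ Normal(0, sigma^2 t), E[exp(sigma*B_t)] = exp(sigma^2 t / 2); so E[X_t] = x_0 * exp((mu - sigma^2/2) t) * exp(sigma^2 t / 2) = x_0 * exp(mu t) = 3*exp(7*t/5).
Var(X_t) = E[X_t^2] - (E[X_t])^2 = x_0^2 * exp(2 mu t) * (exp(sigma^2 t) - 1) = 9*(exp(16*t/9) - 1)*exp(14*t/5).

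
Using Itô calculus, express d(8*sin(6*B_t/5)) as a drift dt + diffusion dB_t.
d(8*sin(6*B_t/5)) = (-144*sin(6*B_t/5)/25) dt + (48*cos(6*B_t/5)/5) dB_t

Itô's formula for f(B_t) gives d f(B_t) = f'(B_t) dB_t + (1/2) f''(B_t) dt. Compute derivatives of f(x) = 8*sin(6*x/5):
  f'(x)  = 48*cos(6*x/5)/5
  f''(x) = -288*sin(6*x/5)/25
Substitute x = B_t and multiply the f'' term by 1/2:
  drift     = (1/2) * (-288*sin(6*x/5)/25) evaluated at B_t = -144*sin(6*B_t/5)/25
  diffusion = (48*cos(6*x/5)/5) evaluated at B_t = 48*cos(6*B_t/5)/5
Therefore d(8*sin(6*B_t/5)) = (-144*sin(6*B_t/5)/25) dt + (48*cos(6*B_t/5)/5) dB_t.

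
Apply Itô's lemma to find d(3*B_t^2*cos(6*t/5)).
d(3*B_t^2*cos(6*t/5)) = (-18*B_t^2*sin(6*t/5)/5 + 3*cos(6*t/5)) dt + (6*B_t*cos(6*t/5)) dB_t

Itô's formula for f(t, x): d f(t, B_t) = (f_t + (1/2) f_xx) dt + f_x dB_t. Compute partials of f(t, x) = 3*x^2*cos(6*t/5):
  f_t(t,x)  = -18*x^2*sin(6*t/5)/5
  f_x(t,x)  = 6*x*cos(6*t/5)
  f_xx(t,x) = 6*cos(6*t/5)
Assemble drift = f_t + (1/2) f_xx = -18*x^2*sin(6*t/5)/5 + 3*cos(6*t/5) and diffusion = f_x = 6*x*cos(6*t/5). Substituting x = B_t:
  d(3*B_t^2*cos(6*t/5)) = (-18*B_t^2*sin(6*t/5)/5 + 3*cos(6*t/5)) dt + (6*B_t*cos(6*t/5)) dB_t.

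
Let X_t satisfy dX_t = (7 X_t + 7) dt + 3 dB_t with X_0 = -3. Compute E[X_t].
E[X_t] = -2*exp(7*t) - 1

Taking expectations and using E[dB_t] = 0, the mean m(t) = E[X_t] satisfies the ODE m'(t) = a m(t) + b with m(0) = x_0. With a = 7, b = 7, x_0 = -3, the solution is
  m(t) = x_0 * exp(a t) + (b/a) * (exp(a t) - 1)
       = (-3) * exp(7 t) + (7/7) * (exp(7 t) - 1)
       = -2*exp(7*t) - 1.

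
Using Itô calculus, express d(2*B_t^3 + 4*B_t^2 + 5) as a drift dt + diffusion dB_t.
d(2*B_t^3 + 4*B_t^2 + 5) = (6*B_t + 4) dt + (2*B_t*(3*B_t + 4)) dB_t

Itô's formula for f(B_t) gives d f(B_t) = f'(B_t) dB_t + (1/2) f''(B_t) dt. Compute derivatives of f(x) = 2*x^3 + 4*x^2 + 5:
  f'(x)  = 2*x*(3*x + 4)
  f''(x) = 12*x + 8
Substitute x = B_t and multiply the f'' term by 1/2:
  drift     = (1/2) * (12*x + 8) evaluated at B_t = 6*B_t + 4
  diffusion = (2*x*(3*x + 4)) evaluated at B_t = 2*B_t*(3*B_t + 4)
Therefore d(2*B_t^3 + 4*B_t^2 + 5) = (6*B_t + 4) dt + (2*B_t*(3*B_t + 4)) dB_t.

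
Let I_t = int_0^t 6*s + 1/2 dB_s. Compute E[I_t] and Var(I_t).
E[I_t] = 0; Var(I_t) = t*(48*t^2 + 12*t + 1)/4

The Itô integral of a deterministic integrand f(s) has mean 0 because each increment f(s) * (B_{s+ds} - B_s) has mean 0. By the Itô isometry:
  Var( int_0^t f(s) dB_s ) = E[ (int_0^t f(s) dB_s)^2 ] = int_0^t f(s)^2 ds.
Here f(s) = 6*s + 1/2, so f(s)^2 = (12*s + 1)^2/4. Integrate:
  int_0^t ((12*s + 1)^2/4) ds = t*(48*t^2 + 12*t + 1)/4.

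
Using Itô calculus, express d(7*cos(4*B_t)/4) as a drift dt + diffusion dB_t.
d(7*cos(4*B_t)/4) = (-14*cos(4*B_t)) dt + (-7*sin(4*B_t)) dB_t

Itô's formula for f(B_t) gives d f(B_t) = f'(B_t) dB_t + (1/2) f''(B_t) dt. Compute derivatives of f(x) = 7*cos(4*x)/4:
  f'(x)  = -7*sin(4*x)
  f''(x) = -28*cos(4*x)
Substitute x = B_t and multiply the f'' term by 1/2:
  drift     = (1/2) * (-28*cos(4*x)) evaluated at B_t = -14*cos(4*B_t)
  diffusion = (-7*sin(4*x)) evaluated at B_t = -7*sin(4*B_t)
Therefore d(7*cos(4*B_t)/4) = (-14*cos(4*B_t)) dt + (-7*sin(4*B_t)) dB_t.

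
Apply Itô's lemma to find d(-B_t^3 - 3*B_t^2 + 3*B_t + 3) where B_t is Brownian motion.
d(-B_t^3 - 3*B_t^2 + 3*B_t + 3) = (-3*B_t - 3) dt + (-3*B_t^2 - 6*B_t + 3) dB_t

Itô's formula for f(B_t) gives d f(B_t) = f'(B_t) dB_t + (1/2) f''(B_t) dt. Compute derivatives of f(x) = -x^3 - 3*x^2 + 3*x + 3:
  f'(x)  = -3*x^2 - 6*x + 3
  f''(x) = -6*x - 6
Substitute x = B_t and multiply the f'' term by 1/2:
  drift     = (1/2) * (-6*x - 6) evaluated at B_t = -3*B_t - 3
  diffusion = (-3*x^2 - 6*x + 3) evaluated at B_t = -3*B_t^2 - 6*B_t + 3
Therefore d(-B_t^3 - 3*B_t^2 + 3*B_t + 3) = (-3*B_t - 3) dt + (-3*B_t^2 - 6*B_t + 3) dB_t.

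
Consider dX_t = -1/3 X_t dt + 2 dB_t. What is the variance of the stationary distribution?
lim Var(X_t) = 6

The OU SDE dX = -theta X dt + sigma dB admits the integrating factor exp(theta t): d(exp(theta t) X_t) = sigma exp(theta t) dB_t. Integrating from 0 to t gives X_t = x_0 * exp(-theta t) + sigma * int_0^t exp(-theta (t-s)) dB_s for any initial x_0. The Itô integral has variance (by the Itô isometry) sigma^2 * int_0^t exp(-2 theta (t - s)) ds = sigma^2 * (1 - exp(-2 theta t)) / (2 theta), independent of x_0.
With theta = 1/3, sigma = 2:
  Var(X_t) = (2)^2 * (1 - exp(-2*1/3 t)) / (2 * 1/3) = 6 - 6*exp(-2*t/3).
As t -> infinity, exp(-2*1/3 t) -> 0, so the stationary variance is sigma^2 / (2 theta) = 6.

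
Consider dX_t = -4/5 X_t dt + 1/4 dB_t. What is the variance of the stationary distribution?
lim Var(X_t) = 5/128

The OU SDE dX = -theta X dt + sigma dB admits the integrating factor exp(theta t): d(exp(theta t) X_t) = sigma exp(theta t) dB_t. Integrating from 0 to t gives X_t = x_0 * exp(-theta t) + sigma * int_0^t exp(-theta (t-s)) dB_s for any initial x_0. The Itô integral has variance (by the Itô isometry) sigma^2 * int_0^t exp(-2 theta (t - s)) ds = sigma^2 * (1 - exp(-2 theta t)) / (2 theta), independent of x_0.
With theta = 4/5, sigma = 1/4:
  Var(X_t) = (1/4)^2 * (1 - exp(-2*4/5 t)) / (2 * 4/5) = 5/128 - 5*exp(-8*t/5)/128.
As t -> infinity, exp(-2*4/5 t) -> 0, so the stationary variance is sigma^2 / (2 theta) = 5/128.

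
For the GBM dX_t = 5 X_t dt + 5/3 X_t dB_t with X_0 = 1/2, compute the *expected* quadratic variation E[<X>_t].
E[<X>_t] = 5*exp(115*t/9)/92 - 5/92

<X>_t = int_0^t ((5/3) * X_s)^2 ds. Taking expectation inside the integral: E[<X>_t] = (5/3)^2 * int_0^t E[X_s^2] ds. For GBM, E[X_s^2] = x_0^2 * exp((2 mu + sigma^2) s). Integrating:
  E[<X>_t] = (5/3)^2 * (1/2)^2 * (exp((2*5 + (5/3)^2) t) - 1) / (2*5 + (5/3)^2)
           = (5/3)^2 * (1/2)^2 * (exp((115/9) t) - 1) / (115/9) = 5*exp(115*t/9)/92 - 5/92.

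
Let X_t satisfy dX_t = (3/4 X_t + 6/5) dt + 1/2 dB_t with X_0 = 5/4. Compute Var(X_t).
Var(X_t) = exp(3*t/2)/6 - 1/6

The variance V(t) = Var(X_t) satisfies V'(t) = 2 a V(t) + c^2 with V(0) = 0 (drift coefficient is linear in X, diffusion is constant). With a = 3/4, c = 1/2, the solution is
  V(t) = (c^2 / (2 a)) * (exp(2 a t) - 1)
       = ((1/2)^2 / (2*(3/4))) * (exp((3/2) t) - 1)
       = exp(3*t/2)/6 - 1/6.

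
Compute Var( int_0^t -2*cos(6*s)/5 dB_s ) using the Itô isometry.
Var = 2*t/25 + sin(12*t)/150

The Itô integral of a deterministic integrand f(s) has mean 0 because each increment f(s) * (B_{s+ds} - B_s) has mean 0. By the Itô isometry:
  Var( int_0^t f(s) dB_s ) = E[ (int_0^t f(s) dB_s)^2 ] = int_0^t f(s)^2 ds.
Here f(s) = -2*cos(6*s)/5, so f(s)^2 = 4*cos(6*s)^2/25. Integrate:
  int_0^t (4*cos(6*s)^2/25) ds = 2*t/25 + sin(12*t)/150.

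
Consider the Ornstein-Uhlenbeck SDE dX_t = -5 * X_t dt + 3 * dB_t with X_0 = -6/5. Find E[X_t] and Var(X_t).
E[X_t] = -6*exp(-5*t)/5; Var(X_t) = 9/10 - 9*exp(-10*t)/10

The OU SDE dX = -theta X dt + sigma dB admits the integrating factor exp(theta t): d(exp(theta t) X_t) = sigma exp(theta t) dB_t. Integrating from 0 to t:
  X_t = x_0 * exp(-theta t) + sigma * int_0^t exp(-theta (t-s)) dB_s.
The Itô integral has mean 0 and (by the Itô isometry) variance sigma^2 * int_0^t exp(-2 theta (t - s)) ds = sigma^2 * (1 - exp(-2 theta t)) / (2 theta).
With theta = 5, sigma = 3, x_0 = -6/5:
  E[X_t] = -6/5 * exp(-5 t) = -6*exp(-5*t)/5
  Var(X_t) = (3)^2 * (1 - exp(-2*5 t)) / (2 * 5) = 9/10 - 9*exp(-10*t)/10.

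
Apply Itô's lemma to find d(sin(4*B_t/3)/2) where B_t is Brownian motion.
d(sin(4*B_t/3)/2) = (-4*sin(4*B_t/3)/9) dt + (2*cos(4*B_t/3)/3) dB_t

Itô's formula for f(B_t) gives d f(B_t) = f'(B_t) dB_t + (1/2) f''(B_t) dt. Compute derivatives of f(x) = sin(4*x/3)/2:
  f'(x)  = 2*cos(4*x/3)/3
  f''(x) = -8*sin(4*x/3)/9
Substitute x = B_t and multiply the f'' term by 1/2:
  drift     = (1/2) * (-8*sin(4*x/3)/9) evaluated at B_t = -4*sin(4*B_t/3)/9
  diffusion = (2*cos(4*x/3)/3) evaluated at B_t = 2*cos(4*B_t/3)/3
Therefore d(sin(4*B_t/3)/2) = (-4*sin(4*B_t/3)/9) dt + (2*cos(4*B_t/3)/3) dB_t.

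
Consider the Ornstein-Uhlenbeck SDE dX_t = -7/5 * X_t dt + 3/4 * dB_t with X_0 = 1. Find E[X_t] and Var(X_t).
E[X_t] = exp(-7*t/5); Var(X_t) = 45/224 - 45*exp(-14*t/5)/224

The OU SDE dX = -theta X dt + sigma dB admits the integrating factor exp(theta t): d(exp(theta t) X_t) = sigma exp(theta t) dB_t. Integrating from 0 to t:
  X_t = x_0 * exp(-theta t) + sigma * int_0^t exp(-theta (t-s)) dB_s.
The Itô integral has mean 0 and (by the Itô isometry) variance sigma^2 * int_0^t exp(-2 theta (t - s)) ds = sigma^2 * (1 - exp(-2 theta t)) / (2 theta).
With theta = 7/5, sigma = 3/4, x_0 = 1:
  E[X_t] = 1 * exp(-7/5 t) = exp(-7*t/5)
  Var(X_t) = (3/4)^2 * (1 - exp(-2*7/5 t)) / (2 * 7/5) = 45/224 - 45*exp(-14*t/5)/224.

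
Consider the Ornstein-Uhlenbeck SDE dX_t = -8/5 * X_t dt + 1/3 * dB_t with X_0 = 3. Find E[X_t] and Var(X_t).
E[X_t] = 3*exp(-8*t/5); Var(X_t) = 5/144 - 5*exp(-16*t/5)/144

The OU SDE dX = -theta X dt + sigma dB admits the integrating factor exp(theta t): d(exp(theta t) X_t) = sigma exp(theta t) dB_t. Integrating from 0 to t:
  X_t = x_0 * exp(-theta t) + sigma * int_0^t exp(-theta (t-s)) dB_s.
The Itô integral has mean 0 and (by the Itô isometry) variance sigma^2 * int_0^t exp(-2 theta (t - s)) ds = sigma^2 * (1 - exp(-2 theta t)) / (2 theta).
With theta = 8/5, sigma = 1/3, x_0 = 3:
  E[X_t] = 3 * exp(-8/5 t) = 3*exp(-8*t/5)
  Var(X_t) = (1/3)^2 * (1 - exp(-2*8/5 t)) / (2 * 8/5) = 5/144 - 5*exp(-16*t/5)/144.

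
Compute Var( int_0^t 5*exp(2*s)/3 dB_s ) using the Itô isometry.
Var = 25*exp(4*t)/36 - 25/36

The Itô integral of a deterministic integrand f(s) has mean 0 because each increment f(s) * (B_{s+ds} - B_s) has mean 0. By the Itô isometry:
  Var( int_0^t f(s) dB_s ) = E[ (int_0^t f(s) dB_s)^2 ] = int_0^t f(s)^2 ds.
Here f(s) = 5*exp(2*s)/3, so f(s)^2 = 25*exp(4*s)/9. Integrate:
  int_0^t (25*exp(4*s)/9) ds = 25*exp(4*t)/36 - 25/36.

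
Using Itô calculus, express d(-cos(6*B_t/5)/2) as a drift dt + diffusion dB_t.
d(-cos(6*B_t/5)/2) = (9*cos(6*B_t/5)/25) dt + (3*sin(6*B_t/5)/5) dB_t

Itô's formula for f(B_t) gives d f(B_t) = f'(B_t) dB_t + (1/2) f''(B_t) dt. Compute derivatives of f(x) = -cos(6*x/5)/2:
  f'(x)  = 3*sin(6*x/5)/5
  f''(x) = 18*cos(6*x/5)/25
Substitute x = B_t and multiply the f'' term by 1/2:
  drift     = (1/2) * (18*cos(6*x/5)/25) evaluated at B_t = 9*cos(6*B_t/5)/25
  diffusion = (3*sin(6*x/5)/5) evaluated at B_t = 3*sin(6*B_t/5)/5
Therefore d(-cos(6*B_t/5)/2) = (9*cos(6*B_t/5)/25) dt + (3*sin(6*B_t/5)/5) dB_t.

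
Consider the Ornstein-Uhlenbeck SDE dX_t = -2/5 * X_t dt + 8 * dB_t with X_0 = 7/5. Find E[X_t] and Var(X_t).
E[X_t] = 7*exp(-2*t/5)/5; Var(X_t) = 80 - 80*exp(-4*t/5)

The OU SDE dX = -theta X dt + sigma dB admits the integrating factor exp(theta t): d(exp(theta t) X_t) = sigma exp(theta t) dB_t. Integrating from 0 to t:
  X_t = x_0 * exp(-theta t) + sigma * int_0^t exp(-theta (t-s)) dB_s.
The Itô integral has mean 0 and (by the Itô isometry) variance sigma^2 * int_0^t exp(-2 theta (t - s)) ds = sigma^2 * (1 - exp(-2 theta t)) / (2 theta).
With theta = 2/5, sigma = 8, x_0 = 7/5:
  E[X_t] = 7/5 * exp(-2/5 t) = 7*exp(-2*t/5)/5
  Var(X_t) = (8)^2 * (1 - exp(-2*2/5 t)) / (2 * 2/5) = 80 - 80*exp(-4*t/5).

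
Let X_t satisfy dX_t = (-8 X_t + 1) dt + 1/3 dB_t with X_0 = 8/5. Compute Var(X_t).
Var(X_t) = 1/144 - exp(-16*t)/144

The variance V(t) = Var(X_t) satisfies V'(t) = 2 a V(t) + c^2 with V(0) = 0 (drift coefficient is linear in X, diffusion is constant). With a = -8, c = 1/3, the solution is
  V(t) = (c^2 / (2 a)) * (exp(2 a t) - 1)
       = ((1/3)^2 / (2*(-8))) * (exp((-16) t) - 1)
       = 1/144 - exp(-16*t)/144.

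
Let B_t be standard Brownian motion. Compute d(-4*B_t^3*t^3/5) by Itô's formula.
d(-4*B_t^3*t^3/5) = (12*B_t*t^2*(-B_t^2 - t)/5) dt + (-12*B_t^2*t^3/5) dB_t

Itô's formula for f(t, x): d f(t, B_t) = (f_t + (1/2) f_xx) dt + f_x dB_t. Compute partials of f(t, x) = -4*t^3*x^3/5:
  f_t(t,x)  = -12*t^2*x^3/5
  f_x(t,x)  = -12*t^3*x^2/5
  f_xx(t,x) = -24*t^3*x/5
Assemble drift = f_t + (1/2) f_xx = 12*t^2*x*(-t - x^2)/5 and diffusion = f_x = -12*t^3*x^2/5. Substituting x = B_t:
  d(-4*B_t^3*t^3/5) = (12*B_t*t^2*(-B_t^2 - t)/5) dt + (-12*B_t^2*t^3/5) dB_t.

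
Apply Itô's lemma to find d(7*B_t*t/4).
d(7*B_t*t/4) = (7*B_t/4) dt + (7*t/4) dB_t

Itô's formula for f(t, x): d f(t, B_t) = (f_t + (1/2) f_xx) dt + f_x dB_t. Compute partials of f(t, x) = 7*t*x/4:
  f_t(t,x)  = 7*x/4
  f_x(t,x)  = 7*t/4
  f_xx(t,x) = 0
Assemble drift = f_t + (1/2) f_xx = 7*x/4 and diffusion = f_x = 7*t/4. Substituting x = B_t:
  d(7*B_t*t/4) = (7*B_t/4) dt + (7*t/4) dB_t.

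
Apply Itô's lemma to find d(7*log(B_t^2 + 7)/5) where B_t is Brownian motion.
d(7*log(B_t^2 + 7)/5) = (7*(7 - B_t^2)/(5*(B_t^2 + 7)^2)) dt + (14*B_t/(5*(B_t^2 + 7))) dB_t

Itô's formula for f(B_t) gives d f(B_t) = f'(B_t) dB_t + (1/2) f''(B_t) dt. Compute derivatives of f(x) = 7*log(x^2 + 7)/5:
  f'(x)  = 14*x/(5*(x^2 + 7))
  f''(x) = 14*(7 - x^2)/(5*(x^2 + 7)^2)
Substitute x = B_t and multiply the f'' term by 1/2:
  drift     = (1/2) * (14*(7 - x^2)/(5*(x^2 + 7)^2)) evaluated at B_t = 7*(7 - B_t^2)/(5*(B_t^2 + 7)^2)
  diffusion = (14*x/(5*(x^2 + 7))) evaluated at B_t = 14*B_t/(5*(B_t^2 + 7))
Therefore d(7*log(B_t^2 + 7)/5) = (7*(7 - B_t^2)/(5*(B_t^2 + 7)^2)) dt + (14*B_t/(5*(B_t^2 + 7))) dB_t.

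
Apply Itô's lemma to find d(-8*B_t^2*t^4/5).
d(-8*B_t^2*t^4/5) = (8*t^3*(-4*B_t^2 - t)/5) dt + (-16*B_t*t^4/5) dB_t

Itô's formula for f(t, x): d f(t, B_t) = (f_t + (1/2) f_xx) dt + f_x dB_t. Compute partials of f(t, x) = -8*t^4*x^2/5:
  f_t(t,x)  = -32*t^3*x^2/5
  f_x(t,x)  = -16*t^4*x/5
  f_xx(t,x) = -16*t^4/5
Assemble drift = f_t + (1/2) f_xx = 8*t^3*(-t - 4*x^2)/5 and diffusion = f_x = -16*t^4*x/5. Substituting x = B_t:
  d(-8*B_t^2*t^4/5) = (8*t^3*(-4*B_t^2 - t)/5) dt + (-16*B_t*t^4/5) dB_t.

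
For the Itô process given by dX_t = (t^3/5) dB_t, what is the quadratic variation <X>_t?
<X>_t = t^7/175

For an Itô process dX_t = a(t) dt + b(t) dB_t, the quadratic variation is <X>_t = int_0^t b(s)^2 ds (the drift term does not contribute). Here b(s) = s^3/5, so
  b(s)^2 = s^6/25.
Integrating from 0 to t:
  <X>_t = int_0^t (s^6/25) ds = t^7/175.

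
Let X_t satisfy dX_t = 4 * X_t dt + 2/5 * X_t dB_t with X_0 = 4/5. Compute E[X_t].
E[X_t] = 4*exp(4*t)/5

For GBM dX = mu X dt + sigma X dB with X_0 = x_0, apply Itô to Y = log X: dY = (mu - sigma^2/2) dt + sigma dB, so Y_t = log(x_0) + (mu - sigma^2/2) t + sigma B_t and hence X_t = x_0 * exp((mu - sigma^2/2) t + sigma B_t).
With mu = 4, sigma = 2/5, x_0 = 4/5, this gives:
  X_t = 4/5 * exp((98/25) * t + (2/5) * B_t).
Since sigma*B_t ~ Normal(0, sigma^2 t), E[exp(sigma*B_t)] = exp(sigma^2 t / 2); so E[X_t] = x_0 * exp((mu - sigma^2/2) t) * exp(sigma^2 t / 2) = x_0 * exp(mu t) = 4*exp(4*t)/5.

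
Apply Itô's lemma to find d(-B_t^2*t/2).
d(-B_t^2*t/2) = (-B_t^2/2 - t/2) dt + (-B_t*t) dB_t

Itô's formula for f(t, x): d f(t, B_t) = (f_t + (1/2) f_xx) dt + f_x dB_t. Compute partials of f(t, x) = -t*x^2/2:
  f_t(t,x)  = -x^2/2
  f_x(t,x)  = -t*x
  f_xx(t,x) = -t
Assemble drift = f_t + (1/2) f_xx = -t/2 - x^2/2 and diffusion = f_x = -t*x. Substituting x = B_t:
  d(-B_t^2*t/2) = (-B_t^2/2 - t/2) dt + (-B_t*t) dB_t.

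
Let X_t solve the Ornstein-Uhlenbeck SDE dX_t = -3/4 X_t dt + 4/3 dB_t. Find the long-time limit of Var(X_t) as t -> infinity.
lim Var(X_t) = 32/27

The OU SDE dX = -theta X dt + sigma dB admits the integrating factor exp(theta t): d(exp(theta t) X_t) = sigma exp(theta t) dB_t. Integrating from 0 to t gives X_t = x_0 * exp(-theta t) + sigma * int_0^t exp(-theta (t-s)) dB_s for any initial x_0. The Itô integral has variance (by the Itô isometry) sigma^2 * int_0^t exp(-2 theta (t - s)) ds = sigma^2 * (1 - exp(-2 theta t)) / (2 theta), independent of x_0.
With theta = 3/4, sigma = 4/3:
  Var(X_t) = (4/3)^2 * (1 - exp(-2*3/4 t)) / (2 * 3/4) = 32/27 - 32*exp(-3*t/2)/27.
As t -> infinity, exp(-2*3/4 t) -> 0, so the stationary variance is sigma^2 / (2 theta) = 32/27.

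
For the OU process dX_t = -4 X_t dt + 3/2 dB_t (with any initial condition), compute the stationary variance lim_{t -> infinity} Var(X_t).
lim Var(X_t) = 9/32

The OU SDE dX = -theta X dt + sigma dB admits the integrating factor exp(theta t): d(exp(theta t) X_t) = sigma exp(theta t) dB_t. Integrating from 0 to t gives X_t = x_0 * exp(-theta t) + sigma * int_0^t exp(-theta (t-s)) dB_s for any initial x_0. The Itô integral has variance (by the Itô isometry) sigma^2 * int_0^t exp(-2 theta (t - s)) ds = sigma^2 * (1 - exp(-2 theta t)) / (2 theta), independent of x_0.
With theta = 4, sigma = 3/2:
  Var(X_t) = (3/2)^2 * (1 - exp(-2*4 t)) / (2 * 4) = 9/32 - 9*exp(-8*t)/32.
As t -> infinity, exp(-2*4 t) -> 0, so the stationary variance is sigma^2 / (2 theta) = 9/32.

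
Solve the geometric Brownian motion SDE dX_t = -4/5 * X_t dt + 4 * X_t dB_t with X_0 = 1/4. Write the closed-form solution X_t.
X_t = 1/4 * exp((-44/5) * t + (4) * B_t)

For GBM dX = mu X dt + sigma X dB with X_0 = x_0, apply Itô to Y = log X: dY = (mu - sigma^2/2) dt + sigma dB, so Y_t = log(x_0) + (mu - sigma^2/2) t + sigma B_t and hence X_t = x_0 * exp((mu - sigma^2/2) t + sigma B_t).
With mu = -4/5, sigma = 4, x_0 = 1/4, this gives:
  X_t = 1/4 * exp((-44/5) * t + (4) * B_t).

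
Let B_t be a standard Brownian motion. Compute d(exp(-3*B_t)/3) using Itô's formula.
d(exp(-3*B_t)/3) = (3*exp(-3*B_t)/2) dt + (-exp(-3*B_t)) dB_t

Itô's formula for f(B_t) gives d f(B_t) = f'(B_t) dB_t + (1/2) f''(B_t) dt. Compute derivatives of f(x) = exp(-3*x)/3:
  f'(x)  = -exp(-3*x)
  f''(x) = 3*exp(-3*x)
Substitute x = B_t and multiply the f'' term by 1/2:
  drift     = (1/2) * (3*exp(-3*x)) evaluated at B_t = 3*exp(-3*B_t)/2
  diffusion = (-exp(-3*x)) evaluated at B_t = -exp(-3*B_t)
Therefore d(exp(-3*B_t)/3) = (3*exp(-3*B_t)/2) dt + (-exp(-3*B_t)) dB_t.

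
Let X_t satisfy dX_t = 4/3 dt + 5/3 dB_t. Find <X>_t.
<X>_t = 25*t/9

For an Itô process dX_t = a(t) dt + b(t) dB_t, the quadratic variation is <X>_t = int_0^t b(s)^2 ds (the drift term does not contribute). Here b(s) = 5/3, so
  b(s)^2 = 25/9.
Integrating from 0 to t:
  <X>_t = int_0^t (25/9) ds = 25*t/9.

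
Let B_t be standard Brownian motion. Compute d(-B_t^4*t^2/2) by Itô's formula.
d(-B_t^4*t^2/2) = (B_t^2*t*(-B_t^2 - 3*t)) dt + (-2*B_t^3*t^2) dB_t

Itô's formula for f(t, x): d f(t, B_t) = (f_t + (1/2) f_xx) dt + f_x dB_t. Compute partials of f(t, x) = -t^2*x^4/2:
  f_t(t,x)  = -t*x^4
  f_x(t,x)  = -2*t^2*x^3
  f_xx(t,x) = -6*t^2*x^2
Assemble drift = f_t + (1/2) f_xx = t*x^2*(-3*t - x^2) and diffusion = f_x = -2*t^2*x^3. Substituting x = B_t:
  d(-B_t^4*t^2/2) = (B_t^2*t*(-B_t^2 - 3*t)) dt + (-2*B_t^3*t^2) dB_t.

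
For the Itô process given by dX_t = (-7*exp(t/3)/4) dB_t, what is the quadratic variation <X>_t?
<X>_t = 147*exp(2*t/3)/32 - 147/32

For an Itô process dX_t = a(t) dt + b(t) dB_t, the quadratic variation is <X>_t = int_0^t b(s)^2 ds (the drift term does not contribute). Here b(s) = -7*exp(s/3)/4, so
  b(s)^2 = 49*exp(2*s/3)/16.
Integrating from 0 to t:
  <X>_t = int_0^t (49*exp(2*s/3)/16) ds = 147*exp(2*t/3)/32 - 147/32.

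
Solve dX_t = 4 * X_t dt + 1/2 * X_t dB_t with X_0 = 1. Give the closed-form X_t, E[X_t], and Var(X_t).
X_t = 1 * exp((31/8) t + (1/2) B_t); E[X_t] = exp(4*t); Var(X_t) = (exp(t/4) - 1)*exp(8*t)

For GBM dX = mu X dt + sigma X dB with X_0 = x_0, apply Itô to Y = log X: dY = (mu - sigma^2/2) dt + sigma dB, so Y_t = log(x_0) + (mu - sigma^2/2) t + sigma B_t and hence X_t = x_0 * exp((mu - sigma^2/2) t + sigma B_t).
With mu = 4, sigma = 1/2, x_0 = 1, this gives:
  X_t = 1 * exp((31/8) * t + (1/2) * B_t).
Since sigma*B_t ~ Normal(0, sigma^2 t), E[exp(sigma*B_t)] = exp(sigma^2 t / 2); so E[X_t] = x_0 * exp((mu - sigma^2/2) t) * exp(sigma^2 t / 2) = x_0 * exp(mu t) = exp(4*t).
Var(X_t) = E[X_t^2] - (E[X_t])^2 = x_0^2 * exp(2 mu t) * (exp(sigma^2 t) - 1) = (exp(t/4) - 1)*exp(8*t).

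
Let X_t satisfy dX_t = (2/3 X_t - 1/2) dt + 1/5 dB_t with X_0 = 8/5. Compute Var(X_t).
Var(X_t) = 3*exp(4*t/3)/100 - 3/100

The variance V(t) = Var(X_t) satisfies V'(t) = 2 a V(t) + c^2 with V(0) = 0 (drift coefficient is linear in X, diffusion is constant). With a = 2/3, c = 1/5, the solution is
  V(t) = (c^2 / (2 a)) * (exp(2 a t) - 1)
       = ((1/5)^2 / (2*(2/3))) * (exp((4/3) t) - 1)
       = 3*exp(4*t/3)/100 - 3/100.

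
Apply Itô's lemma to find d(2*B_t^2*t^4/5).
d(2*B_t^2*t^4/5) = (2*t^3*(4*B_t^2 + t)/5) dt + (4*B_t*t^4/5) dB_t

Itô's formula for f(t, x): d f(t, B_t) = (f_t + (1/2) f_xx) dt + f_x dB_t. Compute partials of f(t, x) = 2*t^4*x^2/5:
  f_t(t,x)  = 8*t^3*x^2/5
  f_x(t,x)  = 4*t^4*x/5
  f_xx(t,x) = 4*t^4/5
Assemble drift = f_t + (1/2) f_xx = 2*t^3*(t + 4*x^2)/5 and diffusion = f_x = 4*t^4*x/5. Substituting x = B_t:
  d(2*B_t^2*t^4/5) = (2*t^3*(4*B_t^2 + t)/5) dt + (4*B_t*t^4/5) dB_t.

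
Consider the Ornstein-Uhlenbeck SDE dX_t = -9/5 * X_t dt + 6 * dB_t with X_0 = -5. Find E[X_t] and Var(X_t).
E[X_t] = -5*exp(-9*t/5); Var(X_t) = 10 - 10*exp(-18*t/5)

The OU SDE dX = -theta X dt + sigma dB admits the integrating factor exp(theta t): d(exp(theta t) X_t) = sigma exp(theta t) dB_t. Integrating from 0 to t:
  X_t = x_0 * exp(-theta t) + sigma * int_0^t exp(-theta (t-s)) dB_s.
The Itô integral has mean 0 and (by the Itô isometry) variance sigma^2 * int_0^t exp(-2 theta (t - s)) ds = sigma^2 * (1 - exp(-2 theta t)) / (2 theta).
With theta = 9/5, sigma = 6, x_0 = -5:
  E[X_t] = -5 * exp(-9/5 t) = -5*exp(-9*t/5)
  Var(X_t) = (6)^2 * (1 - exp(-2*9/5 t)) / (2 * 9/5) = 10 - 10*exp(-18*t/5).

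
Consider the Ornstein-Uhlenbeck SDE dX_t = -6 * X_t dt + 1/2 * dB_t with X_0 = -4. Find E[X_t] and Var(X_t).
E[X_t] = -4*exp(-6*t); Var(X_t) = 1/48 - exp(-12*t)/48

The OU SDE dX = -theta X dt + sigma dB admits the integrating factor exp(theta t): d(exp(theta t) X_t) = sigma exp(theta t) dB_t. Integrating from 0 to t:
  X_t = x_0 * exp(-theta t) + sigma * int_0^t exp(-theta (t-s)) dB_s.
The Itô integral has mean 0 and (by the Itô isometry) variance sigma^2 * int_0^t exp(-2 theta (t - s)) ds = sigma^2 * (1 - exp(-2 theta t)) / (2 theta).
With theta = 6, sigma = 1/2, x_0 = -4:
  E[X_t] = -4 * exp(-6 t) = -4*exp(-6*t)
  Var(X_t) = (1/2)^2 * (1 - exp(-2*6 t)) / (2 * 6) = 1/48 - exp(-12*t)/48.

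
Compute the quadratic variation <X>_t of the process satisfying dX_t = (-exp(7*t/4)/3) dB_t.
<X>_t = 2*exp(7*t/2)/63 - 2/63

For an Itô process dX_t = a(t) dt + b(t) dB_t, the quadratic variation is <X>_t = int_0^t b(s)^2 ds (the drift term does not contribute). Here b(s) = -exp(7*s/4)/3, so
  b(s)^2 = exp(7*s/2)/9.
Integrating from 0 to t:
  <X>_t = int_0^t (exp(7*s/2)/9) ds = 2*exp(7*t/2)/63 - 2/63.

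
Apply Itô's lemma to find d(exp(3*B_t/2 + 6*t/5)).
d(exp(3*B_t/2 + 6*t/5)) = (93*exp(3*B_t/2 + 6*t/5)/40) dt + (3*exp(3*B_t/2 + 6*t/5)/2) dB_t

Itô's formula for f(t, x): d f(t, B_t) = (f_t + (1/2) f_xx) dt + f_x dB_t. Compute partials of f(t, x) = exp(6*t/5 + 3*x/2):
  f_t(t,x)  = 6*exp(6*t/5 + 3*x/2)/5
  f_x(t,x)  = 3*exp(6*t/5 + 3*x/2)/2
  f_xx(t,x) = 9*exp(6*t/5 + 3*x/2)/4
Assemble drift = f_t + (1/2) f_xx = 93*exp(6*t/5 + 3*x/2)/40 and diffusion = f_x = 3*exp(6*t/5 + 3*x/2)/2. Substituting x = B_t:
  d(exp(3*B_t/2 + 6*t/5)) = (93*exp(3*B_t/2 + 6*t/5)/40) dt + (3*exp(3*B_t/2 + 6*t/5)/2) dB_t.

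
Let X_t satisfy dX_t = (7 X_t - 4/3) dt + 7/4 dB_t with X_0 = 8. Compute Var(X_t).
Var(X_t) = 7*exp(14*t)/32 - 7/32

The variance V(t) = Var(X_t) satisfies V'(t) = 2 a V(t) + c^2 with V(0) = 0 (drift coefficient is linear in X, diffusion is constant). With a = 7, c = 7/4, the solution is
  V(t) = (c^2 / (2 a)) * (exp(2 a t) - 1)
       = ((7/4)^2 / (2*7)) * (exp(14 t) - 1)
       = 7*exp(14*t)/32 - 7/32.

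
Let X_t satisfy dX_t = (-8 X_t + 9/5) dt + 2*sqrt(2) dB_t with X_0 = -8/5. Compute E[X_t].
E[X_t] = 9/40 - 73*exp(-8*t)/40

Taking expectations and using E[dB_t] = 0, the mean m(t) = E[X_t] satisfies the ODE m'(t) = a m(t) + b with m(0) = x_0. With a = -8, b = 9/5, x_0 = -8/5, the solution is
  m(t) = x_0 * exp(a t) + (b/a) * (exp(a t) - 1)
       = (-8/5) * exp((-8) t) + ((9/5)/(-8)) * (exp((-8) t) - 1)
       = 9/40 - 73*exp(-8*t)/40.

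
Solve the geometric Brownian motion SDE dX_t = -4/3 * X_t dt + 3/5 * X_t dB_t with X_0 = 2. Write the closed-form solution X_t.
X_t = 2 * exp((-227/150) * t + (3/5) * B_t)

For GBM dX = mu X dt + sigma X dB with X_0 = x_0, apply Itô to Y = log X: dY = (mu - sigma^2/2) dt + sigma dB, so Y_t = log(x_0) + (mu - sigma^2/2) t + sigma B_t and hence X_t = x_0 * exp((mu - sigma^2/2) t + sigma B_t).
With mu = -4/3, sigma = 3/5, x_0 = 2, this gives:
  X_t = 2 * exp((-227/150) * t + (3/5) * B_t).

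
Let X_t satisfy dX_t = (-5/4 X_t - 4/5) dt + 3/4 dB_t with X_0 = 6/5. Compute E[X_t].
E[X_t] = -16/25 + 46*exp(-5*t/4)/25

Taking expectations and using E[dB_t] = 0, the mean m(t) = E[X_t] satisfies the ODE m'(t) = a m(t) + b with m(0) = x_0. With a = -5/4, b = -4/5, x_0 = 6/5, the solution is
  m(t) = x_0 * exp(a t) + (b/a) * (exp(a t) - 1)
       = (6/5) * exp((-5/4) t) + ((-4/5)/(-5/4)) * (exp((-5/4) t) - 1)
       = -16/25 + 46*exp(-5*t/4)/25.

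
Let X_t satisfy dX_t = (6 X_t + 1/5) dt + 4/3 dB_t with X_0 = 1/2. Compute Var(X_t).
Var(X_t) = 4*exp(12*t)/27 - 4/27

The variance V(t) = Var(X_t) satisfies V'(t) = 2 a V(t) + c^2 with V(0) = 0 (drift coefficient is linear in X, diffusion is constant). With a = 6, c = 4/3, the solution is
  V(t) = (c^2 / (2 a)) * (exp(2 a t) - 1)
       = ((4/3)^2 / (2*6)) * (exp(12 t) - 1)
       = 4*exp(12*t)/27 - 4/27.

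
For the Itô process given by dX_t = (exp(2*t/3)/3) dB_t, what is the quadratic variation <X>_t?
<X>_t = exp(4*t/3)/12 - 1/12

For an Itô process dX_t = a(t) dt + b(t) dB_t, the quadratic variation is <X>_t = int_0^t b(s)^2 ds (the drift term does not contribute). Here b(s) = exp(2*s/3)/3, so
  b(s)^2 = exp(4*s/3)/9.
Integrating from 0 to t:
  <X>_t = int_0^t (exp(4*s/3)/9) ds = exp(4*t/3)/12 - 1/12.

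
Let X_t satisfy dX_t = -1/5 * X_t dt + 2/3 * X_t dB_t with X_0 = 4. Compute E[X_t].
E[X_t] = 4*exp(-t/5)

For GBM dX = mu X dt + sigma X dB with X_0 = x_0, apply Itô to Y = log X: dY = (mu - sigma^2/2) dt + sigma dB, so Y_t = log(x_0) + (mu - sigma^2/2) t + sigma B_t and hence X_t = x_0 * exp((mu - sigma^2/2) t + sigma B_t).
With mu = -1/5, sigma = 2/3, x_0 = 4, this gives:
  X_t = 4 * exp((-19/45) * t + (2/3) * B_t).
Since sigma*B_t ~ Normal(0, sigma^2 t), E[exp(sigma*B_t)] = exp(sigma^2 t / 2); so E[X_t] = x_0 * exp((mu - sigma^2/2) t) * exp(sigma^2 t / 2) = x_0 * exp(mu t) = 4*exp(-t/5).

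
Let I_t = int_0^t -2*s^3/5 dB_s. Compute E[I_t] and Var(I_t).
E[I_t] = 0; Var(I_t) = 4*t^7/175

The Itô integral of a deterministic integrand f(s) has mean 0 because each increment f(s) * (B_{s+ds} - B_s) has mean 0. By the Itô isometry:
  Var( int_0^t f(s) dB_s ) = E[ (int_0^t f(s) dB_s)^2 ] = int_0^t f(s)^2 ds.
Here f(s) = -2*s^3/5, so f(s)^2 = 4*s^6/25. Integrate:
  int_0^t (4*s^6/25) ds = 4*t^7/175.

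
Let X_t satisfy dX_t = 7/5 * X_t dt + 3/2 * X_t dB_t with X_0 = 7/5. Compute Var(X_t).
Var(X_t) = 49*(exp(9*t/4) - 1)*exp(14*t/5)/25

For GBM dX = mu X dt + sigma X dB with X_0 = x_0, apply Itô to Y = log X: dY = (mu - sigma^2/2) dt + sigma dB, so Y_t = log(x_0) + (mu - sigma^2/2) t + sigma B_t and hence X_t = x_0 * exp((mu - sigma^2/2) t + sigma B_t).
With mu = 7/5, sigma = 3/2, x_0 = 7/5, this gives:
  X_t = 7/5 * exp((11/40) * t + (3/2) * B_t).
Since sigma*B_t ~ Normal(0, sigma^2 t), E[exp(sigma*B_t)] = exp(sigma^2 t / 2); so E[X_t] = x_0 * exp((mu - sigma^2/2) t) * exp(sigma^2 t / 2) = x_0 * exp(mu t) = 7*exp(7*t/5)/5.
Var(X_t) = E[X_t^2] - (E[X_t])^2 = x_0^2 * exp(2 mu t) * (exp(sigma^2 t) - 1) = 49*(exp(9*t/4) - 1)*exp(14*t/5)/25.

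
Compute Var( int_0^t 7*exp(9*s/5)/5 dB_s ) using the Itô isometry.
Var = 49*exp(18*t/5)/90 - 49/90

The Itô integral of a deterministic integrand f(s) has mean 0 because each increment f(s) * (B_{s+ds} - B_s) has mean 0. By the Itô isometry:
  Var( int_0^t f(s) dB_s ) = E[ (int_0^t f(s) dB_s)^2 ] = int_0^t f(s)^2 ds.
Here f(s) = 7*exp(9*s/5)/5, so f(s)^2 = 49*exp(18*s/5)/25. Integrate:
  int_0^t (49*exp(18*s/5)/25) ds = 49*exp(18*t/5)/90 - 49/90.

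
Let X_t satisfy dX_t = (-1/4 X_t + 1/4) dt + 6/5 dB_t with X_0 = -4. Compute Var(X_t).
Var(X_t) = 72/25 - 72*exp(-t/2)/25

The variance V(t) = Var(X_t) satisfies V'(t) = 2 a V(t) + c^2 with V(0) = 0 (drift coefficient is linear in X, diffusion is constant). With a = -1/4, c = 6/5, the solution is
  V(t) = (c^2 / (2 a)) * (exp(2 a t) - 1)
       = ((6/5)^2 / (2*(-1/4))) * (exp((-1/2) t) - 1)
       = 72/25 - 72*exp(-t/2)/25.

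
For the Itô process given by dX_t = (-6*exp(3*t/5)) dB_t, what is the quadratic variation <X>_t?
<X>_t = 30*exp(6*t/5) - 30

For an Itô process dX_t = a(t) dt + b(t) dB_t, the quadratic variation is <X>_t = int_0^t b(s)^2 ds (the drift term does not contribute). Here b(s) = -6*exp(3*s/5), so
  b(s)^2 = 36*exp(6*s/5).
Integrating from 0 to t:
  <X>_t = int_0^t (36*exp(6*s/5)) ds = 30*exp(6*t/5) - 30.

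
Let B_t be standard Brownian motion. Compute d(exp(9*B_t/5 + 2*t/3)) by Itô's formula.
d(exp(9*B_t/5 + 2*t/3)) = (343*exp(9*B_t/5 + 2*t/3)/150) dt + (9*exp(9*B_t/5 + 2*t/3)/5) dB_t

Itô's formula for f(t, x): d f(t, B_t) = (f_t + (1/2) f_xx) dt + f_x dB_t. Compute partials of f(t, x) = exp(2*t/3 + 9*x/5):
  f_t(t,x)  = 2*exp(2*t/3 + 9*x/5)/3
  f_x(t,x)  = 9*exp(2*t/3 + 9*x/5)/5
  f_xx(t,x) = 81*exp(2*t/3 + 9*x/5)/25
Assemble drift = f_t + (1/2) f_xx = 343*exp(2*t/3 + 9*x/5)/150 and diffusion = f_x = 9*exp(2*t/3 + 9*x/5)/5. Substituting x = B_t:
  d(exp(9*B_t/5 + 2*t/3)) = (343*exp(9*B_t/5 + 2*t/3)/150) dt + (9*exp(9*B_t/5 + 2*t/3)/5) dB_t.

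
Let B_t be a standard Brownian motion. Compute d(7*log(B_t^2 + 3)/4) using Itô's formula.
d(7*log(B_t^2 + 3)/4) = (7*(3 - B_t^2)/(4*(B_t^2 + 3)^2)) dt + (7*B_t/(2*(B_t^2 + 3))) dB_t

Itô's formula for f(B_t) gives d f(B_t) = f'(B_t) dB_t + (1/2) f''(B_t) dt. Compute derivatives of f(x) = 7*log(x^2 + 3)/4:
  f'(x)  = 7*x/(2*(x^2 + 3))
  f''(x) = 7*(3 - x^2)/(2*(x^2 + 3)^2)
Substitute x = B_t and multiply the f'' term by 1/2:
  drift     = (1/2) * (7*(3 - x^2)/(2*(x^2 + 3)^2)) evaluated at B_t = 7*(3 - B_t^2)/(4*(B_t^2 + 3)^2)
  diffusion = (7*x/(2*(x^2 + 3))) evaluated at B_t = 7*B_t/(2*(B_t^2 + 3))
Therefore d(7*log(B_t^2 + 3)/4) = (7*(3 - B_t^2)/(4*(B_t^2 + 3)^2)) dt + (7*B_t/(2*(B_t^2 + 3))) dB_t.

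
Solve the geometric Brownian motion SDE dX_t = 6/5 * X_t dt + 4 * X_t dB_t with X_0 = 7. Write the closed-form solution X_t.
X_t = 7 * exp((-34/5) * t + (4) * B_t)

For GBM dX = mu X dt + sigma X dB with X_0 = x_0, apply Itô to Y = log X: dY = (mu - sigma^2/2) dt + sigma dB, so Y_t = log(x_0) + (mu - sigma^2/2) t + sigma B_t and hence X_t = x_0 * exp((mu - sigma^2/2) t + sigma B_t).
With mu = 6/5, sigma = 4, x_0 = 7, this gives:
  X_t = 7 * exp((-34/5) * t + (4) * B_t).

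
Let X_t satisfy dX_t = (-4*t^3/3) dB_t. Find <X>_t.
<X>_t = 16*t^7/63

For an Itô process dX_t = a(t) dt + b(t) dB_t, the quadratic variation is <X>_t = int_0^t b(s)^2 ds (the drift term does not contribute). Here b(s) = -4*s^3/3, so
  b(s)^2 = 16*s^6/9.
Integrating from 0 to t:
  <X>_t = int_0^t (16*s^6/9) ds = 16*t^7/63.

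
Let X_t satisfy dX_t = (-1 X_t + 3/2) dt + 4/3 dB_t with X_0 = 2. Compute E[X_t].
E[X_t] = 3/2 + exp(-t)/2

Taking expectations and using E[dB_t] = 0, the mean m(t) = E[X_t] satisfies the ODE m'(t) = a m(t) + b with m(0) = x_0. With a = -1, b = 3/2, x_0 = 2, the solution is
  m(t) = x_0 * exp(a t) + (b/a) * (exp(a t) - 1)
       = 2 * exp((-1) t) + ((3/2)/(-1)) * (exp((-1) t) - 1)
       = 3/2 + exp(-t)/2.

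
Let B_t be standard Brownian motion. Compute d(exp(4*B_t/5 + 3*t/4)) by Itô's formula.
d(exp(4*B_t/5 + 3*t/4)) = (107*exp(4*B_t/5 + 3*t/4)/100) dt + (4*exp(4*B_t/5 + 3*t/4)/5) dB_t

Itô's formula for f(t, x): d f(t, B_t) = (f_t + (1/2) f_xx) dt + f_x dB_t. Compute partials of f(t, x) = exp(3*t/4 + 4*x/5):
  f_t(t,x)  = 3*exp(3*t/4 + 4*x/5)/4
  f_x(t,x)  = 4*exp(3*t/4 + 4*x/5)/5
  f_xx(t,x) = 16*exp(3*t/4 + 4*x/5)/25
Assemble drift = f_t + (1/2) f_xx = 107*exp(3*t/4 + 4*x/5)/100 and diffusion = f_x = 4*exp(3*t/4 + 4*x/5)/5. Substituting x = B_t:
  d(exp(4*B_t/5 + 3*t/4)) = (107*exp(4*B_t/5 + 3*t/4)/100) dt + (4*exp(4*B_t/5 + 3*t/4)/5) dB_t.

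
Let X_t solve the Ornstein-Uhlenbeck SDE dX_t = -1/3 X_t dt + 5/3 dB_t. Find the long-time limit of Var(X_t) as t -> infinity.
lim Var(X_t) = 25/6

The OU SDE dX = -theta X dt + sigma dB admits the integrating factor exp(theta t): d(exp(theta t) X_t) = sigma exp(theta t) dB_t. Integrating from 0 to t gives X_t = x_0 * exp(-theta t) + sigma * int_0^t exp(-theta (t-s)) dB_s for any initial x_0. The Itô integral has variance (by the Itô isometry) sigma^2 * int_0^t exp(-2 theta (t - s)) ds = sigma^2 * (1 - exp(-2 theta t)) / (2 theta), independent of x_0.
With theta = 1/3, sigma = 5/3:
  Var(X_t) = (5/3)^2 * (1 - exp(-2*1/3 t)) / (2 * 1/3) = 25/6 - 25*exp(-2*t/3)/6.
As t -> infinity, exp(-2*1/3 t) -> 0, so the stationary variance is sigma^2 / (2 theta) = 25/6.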